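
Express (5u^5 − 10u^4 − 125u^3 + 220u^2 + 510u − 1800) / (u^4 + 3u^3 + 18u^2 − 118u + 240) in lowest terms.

(5u^3 + 10u^2 − 115u − 300)/(u^2 + 7u + 40)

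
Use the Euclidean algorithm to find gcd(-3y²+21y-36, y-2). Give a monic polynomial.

1

By polynomial division,
  -3y²+21y-36 = (-3y+15)(y-2) + (-6)
  y-2 = (-(1/6)y+1/3)(-6) + (0)
The last nonzero remainder is the constant -6, so the polynomials are coprime and gcd = 1.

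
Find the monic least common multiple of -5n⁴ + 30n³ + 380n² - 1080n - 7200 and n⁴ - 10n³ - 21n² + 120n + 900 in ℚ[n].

n⁶ - 97n⁴ - 330n³ + 1596n² + 11880n + 21600

Apply the Euclidean algorithm:
  -5n⁴ + 30n³ + 380n² - 1080n - 7200 = (-5)(n⁴ - 10n³ - 21n² + 120n + 900) + (-20n³ + 275n² - 480n - 2700)
  n⁴ - 10n³ - 21n² + 120n + 900 = (-(1/20)n - 3/16)(-20n³ + 275n² - 480n - 2700) + ((105/16)n² - 105n + 1575/4)
  -20n³ + 275n² - 480n - 2700 = (-(64/21)n - 48/7)((105/16)n² - 105n + 1575/4) + (0)
Last nonzero remainder: (105/16)n² - 105n + 1575/4. Dividing through by 105/16 gives the monic gcd n² - 16n + 60.
Then lcm(f, g) = f·g / gcd(f, g); expanding and making the result monic gives the answer.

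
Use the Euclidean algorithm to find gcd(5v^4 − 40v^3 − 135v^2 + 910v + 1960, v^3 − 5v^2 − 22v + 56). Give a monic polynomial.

v^2 − 3v − 28

Repeated division with remainder:
  5v^4 − 40v^3 − 135v^2 + 910v + 1960 = (5v − 15)(v^3 − 5v^2 − 22v + 56) + (−100v^2 + 300v + 2800)
  v^3 − 5v^2 − 22v + 56 = (−(1/100)v + 1/50)(−100v^2 + 300v + 2800) + (0)
Last nonzero remainder: −100v^2 + 300v + 2800. Dividing through by −100 gives the monic gcd v^2 − 3v − 28.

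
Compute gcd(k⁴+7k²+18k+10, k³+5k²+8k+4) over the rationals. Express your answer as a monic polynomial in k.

k+1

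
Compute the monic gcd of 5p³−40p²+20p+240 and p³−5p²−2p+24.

Euclidean algorithm in ℚ[p]:
  5p³−40p²+20p+240 = (5)(p³−5p²−2p+24) + (−15p²+30p+120)
  p³−5p²−2p+24 = (−(1/15)p+1/5)(−15p²+30p+120) + (0)
Last nonzero remainder: −15p²+30p+120. Dividing through by −15 gives the monic gcd p²−2p−8.

p²−2p−8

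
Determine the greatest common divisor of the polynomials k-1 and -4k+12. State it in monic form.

1

Repeated division with remainder:
  k-1 = (-1/4)(-4k+12) + (2)
  -4k+12 = (-2k+6)(2) + (0)
The last nonzero remainder is the constant 2, so the polynomials are coprime and gcd = 1.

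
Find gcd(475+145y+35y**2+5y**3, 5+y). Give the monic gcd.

Euclidean algorithm in ℚ[y]:
  5y**3+35y**2+145y+475 = (5y**2+10y+95)(y+5) + (0)
The last nonzero remainder y+5 is already monic.

5+y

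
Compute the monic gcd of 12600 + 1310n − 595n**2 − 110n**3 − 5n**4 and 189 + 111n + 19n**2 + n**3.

63 + 16n + n**2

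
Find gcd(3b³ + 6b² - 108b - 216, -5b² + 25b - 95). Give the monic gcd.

1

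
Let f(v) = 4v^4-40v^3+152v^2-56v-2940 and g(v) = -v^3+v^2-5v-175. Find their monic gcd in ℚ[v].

v^2-6v+35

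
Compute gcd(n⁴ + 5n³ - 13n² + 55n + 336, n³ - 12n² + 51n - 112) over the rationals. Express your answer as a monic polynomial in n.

n² - 5n + 16

Apply the Euclidean algorithm:
  n⁴ + 5n³ - 13n² + 55n + 336 = (n + 17)(n³ - 12n² + 51n - 112) + (140n² - 700n + 2240)
  n³ - 12n² + 51n - 112 = ((1/140)n - 1/20)(140n² - 700n + 2240) + (0)
Last nonzero remainder: 140n² - 700n + 2240. Dividing through by 140 gives the monic gcd n² - 5n + 16.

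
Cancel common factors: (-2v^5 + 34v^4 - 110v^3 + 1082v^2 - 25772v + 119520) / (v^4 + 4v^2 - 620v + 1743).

Apply the Euclidean algorithm:
  -2v^5 + 34v^4 - 110v^3 + 1082v^2 - 25772v + 119520 = (-2v + 34)(v^4 + 4v^2 - 620v + 1743) + (-102v^3 - 294v^2 - 1206v + 60258)
  v^4 + 4v^2 - 620v + 1743 = (-(1/102)v + 49/1734)(-102v^3 - 294v^2 - 1206v + 60258) + ((140/289)v^2 + (1400/289)v + 11620/289)
  -102v^3 - 294v^2 - 1206v + 60258 = (-(14739/70)v + 104907/70)((140/289)v^2 + (1400/289)v + 11620/289) + (0)
Last nonzero remainder: (140/289)v^2 + (1400/289)v + 11620/289. Dividing through by 140/289 gives the monic gcd v^2 + 10v + 83.
Cancel v^2 + 10v + 83 from numerator and denominator to get the reduced form.

(-2v^3 + 54v^2 - 484v + 1440)/(v^2 - 10v + 21)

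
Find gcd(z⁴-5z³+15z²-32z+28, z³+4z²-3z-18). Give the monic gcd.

By polynomial division,
  z⁴-5z³+15z²-32z+28 = (z-9)(z³+4z²-3z-18) + (54z²-41z-134)
  z³+4z²-3z-18 = ((1/54)z+257/2916)(54z²-41z-134) + ((9025/2916)z-9025/1458)
  54z²-41z-134 = ((157464/9025)z+195372/9025)((9025/2916)z-9025/1458) + (0)
Last nonzero remainder: (9025/2916)z-9025/1458. Dividing through by 9025/2916 gives the monic gcd z-2.

z-2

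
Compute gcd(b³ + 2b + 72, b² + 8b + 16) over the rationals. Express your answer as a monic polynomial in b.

Repeated division with remainder:
  b³ + 2b + 72 = (b − 8)(b² + 8b + 16) + (50b + 200)
  b² + 8b + 16 = ((1/50)b + 2/25)(50b + 200) + (0)
Last nonzero remainder: 50b + 200. Dividing through by 50 gives the monic gcd b + 4.

b + 4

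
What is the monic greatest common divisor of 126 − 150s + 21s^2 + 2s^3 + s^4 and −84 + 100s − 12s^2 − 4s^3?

3 − 4s + s^2

By polynomial division,
  s^4 + 2s^3 + 21s^2 − 150s + 126 = (−(1/4)s + 1/4)(−4s^3 − 12s^2 + 100s − 84) + (49s^2 − 196s + 147)
  −4s^3 − 12s^2 + 100s − 84 = (−(4/49)s − 4/7)(49s^2 − 196s + 147) + (0)
Last nonzero remainder: 49s^2 − 196s + 147. Dividing through by 49 gives the monic gcd s^2 − 4s + 3.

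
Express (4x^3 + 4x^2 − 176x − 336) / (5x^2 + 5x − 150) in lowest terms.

Repeated division with remainder:
  4x^3 + 4x^2 − 176x − 336 = ((4/5)x)(5x^2 + 5x − 150) + (−56x − 336)
  5x^2 + 5x − 150 = (−(5/56)x + 25/56)(−56x − 336) + (0)
Last nonzero remainder: −56x − 336. Dividing through by −56 gives the monic gcd x + 6.
Cancel x + 6 from numerator and denominator to get the reduced form.

(4x^2 − 20x − 56)/(5x − 25)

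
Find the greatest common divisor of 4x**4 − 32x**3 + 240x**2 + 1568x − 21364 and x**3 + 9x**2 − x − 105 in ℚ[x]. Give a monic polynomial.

x + 7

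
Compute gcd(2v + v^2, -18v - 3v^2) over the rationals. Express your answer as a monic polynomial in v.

v

Repeated division with remainder:
  v^2 + 2v = (-1/3)(-3v^2 - 18v) + (-4v)
  -3v^2 - 18v = ((3/4)v + 9/2)(-4v) + (0)
Last nonzero remainder: -4v. Dividing through by -4 gives the monic gcd v.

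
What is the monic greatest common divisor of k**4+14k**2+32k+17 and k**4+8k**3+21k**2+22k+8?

Apply the Euclidean algorithm:
  k**4+14k**2+32k+17 = (k**4+8k**3+21k**2+22k+8) + (-8k**3-7k**2+10k+9)
  k**4+8k**3+21k**2+22k+8 = (-(1/8)k-57/64)(-8k**3-7k**2+10k+9) + ((1025/64)k**2+(1025/32)k+1025/64)
  -8k**3-7k**2+10k+9 = (-(512/1025)k+576/1025)((1025/64)k**2+(1025/32)k+1025/64) + (0)
Last nonzero remainder: (1025/64)k**2+(1025/32)k+1025/64. Dividing through by 1025/64 gives the monic gcd k**2+2k+1.

k**2+2k+1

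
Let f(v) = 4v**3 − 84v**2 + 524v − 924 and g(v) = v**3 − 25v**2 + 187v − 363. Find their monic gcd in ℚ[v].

Apply the Euclidean algorithm:
  4v**3 − 84v**2 + 524v − 924 = (4)(v**3 − 25v**2 + 187v − 363) + (16v**2 − 224v + 528)
  v**3 − 25v**2 + 187v − 363 = ((1/16)v − 11/16)(16v**2 − 224v + 528) + (0)
Last nonzero remainder: 16v**2 − 224v + 528. Dividing through by 16 gives the monic gcd v**2 − 14v + 33.

v**2 − 14v + 33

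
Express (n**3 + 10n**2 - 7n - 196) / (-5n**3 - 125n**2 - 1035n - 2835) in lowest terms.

(-n**2 - 3n + 28)/(5n**2 + 90n + 405)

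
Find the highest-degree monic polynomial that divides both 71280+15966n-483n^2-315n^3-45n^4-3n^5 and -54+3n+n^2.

By polynomial division,
  -3n^5-45n^4-315n^3-483n^2+15966n+71280 = (-3n^3-36n^2-369n-1320)(n^2+3n-54) + (0)
The last nonzero remainder n^2+3n-54 is already monic.

-54+3n+n^2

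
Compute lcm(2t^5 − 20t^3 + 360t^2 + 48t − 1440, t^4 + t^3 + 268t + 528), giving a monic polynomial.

t^7 − 7t^6 + 34t^5 + 250t^4 − 1676t^3 + 7032t^2 + 6096t − 31680

Euclidean algorithm in ℚ[t]:
  2t^5 − 20t^3 + 360t^2 + 48t − 1440 = (2t − 2)(t^4 + t^3 + 268t + 528) + (−18t^3 − 176t^2 − 472t − 384)
  t^4 + t^3 + 268t + 528 = (−(1/18)t + 79/162)(−18t^3 − 176t^2 − 472t − 384) + ((4828/81)t^2 + (38624/81)t + 19312/27)
  −18t^3 − 176t^2 − 472t − 384 = (−(729/2414)t − 648/1207)((4828/81)t^2 + (38624/81)t + 19312/27) + (0)
Last nonzero remainder: (4828/81)t^2 + (38624/81)t + 19312/27. Dividing through by 4828/81 gives the monic gcd t^2 + 8t + 12.
Then lcm(f, g) = f·g / gcd(f, g); expanding and making the result monic gives the answer.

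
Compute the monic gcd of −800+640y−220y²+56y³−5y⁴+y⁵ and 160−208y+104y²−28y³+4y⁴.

Repeated division with remainder:
  y⁵−5y⁴+56y³−220y²+640y−800 = ((1/4)y+1/2)(4y⁴−28y³+104y²−208y+160) + (44y³−220y²+704y−880)
  4y⁴−28y³+104y²−208y+160 = ((1/11)y−2/11)(44y³−220y²+704y−880) + (0)
Last nonzero remainder: 44y³−220y²+704y−880. Dividing through by 44 gives the monic gcd y³−5y²+16y−20.

−20+16y−5y²+y³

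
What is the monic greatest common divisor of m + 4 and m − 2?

1

Repeated division with remainder:
  m + 4 = (m − 2) + (6)
  m − 2 = ((1/6)m − 1/3)(6) + (0)
The last nonzero remainder is the constant 6, so the polynomials are coprime and gcd = 1.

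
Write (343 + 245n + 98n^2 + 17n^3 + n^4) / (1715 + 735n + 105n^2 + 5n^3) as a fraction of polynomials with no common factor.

Repeated division with remainder:
  n^4 + 17n^3 + 98n^2 + 245n + 343 = ((1/5)n − 4/5)(5n^3 + 105n^2 + 735n + 1715) + (35n^2 + 490n + 1715)
  5n^3 + 105n^2 + 735n + 1715 = ((1/7)n + 1)(35n^2 + 490n + 1715) + (0)
Last nonzero remainder: 35n^2 + 490n + 1715. Dividing through by 35 gives the monic gcd n^2 + 14n + 49.
Cancel n^2 + 14n + 49 from numerator and denominator to get the reduced form.

(7 + 3n + n^2)/(35 + 5n)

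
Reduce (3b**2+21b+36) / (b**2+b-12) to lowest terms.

By polynomial division,
  3b**2+21b+36 = (3)(b**2+b-12) + (18b+72)
  b**2+b-12 = ((1/18)b-1/6)(18b+72) + (0)
Last nonzero remainder: 18b+72. Dividing through by 18 gives the monic gcd b+4.
Cancel b+4 from numerator and denominator to get the reduced form.

(3b+9)/(b-3)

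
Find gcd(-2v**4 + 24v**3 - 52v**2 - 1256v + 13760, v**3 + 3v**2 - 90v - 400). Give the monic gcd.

Repeated division with remainder:
  -2v**4 + 24v**3 - 52v**2 - 1256v + 13760 = (-2v + 30)(v**3 + 3v**2 - 90v - 400) + (-322v**2 + 644v + 25760)
  v**3 + 3v**2 - 90v - 400 = (-(1/322)v - 5/322)(-322v**2 + 644v + 25760) + (0)
Last nonzero remainder: -322v**2 + 644v + 25760. Dividing through by -322 gives the monic gcd v**2 - 2v - 80.

v**2 - 2v - 80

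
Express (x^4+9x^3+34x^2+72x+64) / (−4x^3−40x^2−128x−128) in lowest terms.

By polynomial division,
  x^4+9x^3+34x^2+72x+64 = (−(1/4)x+1/4)(−4x^3−40x^2−128x−128) + (12x^2+72x+96)
  −4x^3−40x^2−128x−128 = (−(1/3)x−4/3)(12x^2+72x+96) + (0)
Last nonzero remainder: 12x^2+72x+96. Dividing through by 12 gives the monic gcd x^2+6x+8.
Cancel x^2+6x+8 from numerator and denominator to get the reduced form.

(−x^2−3x−8)/(4x+16)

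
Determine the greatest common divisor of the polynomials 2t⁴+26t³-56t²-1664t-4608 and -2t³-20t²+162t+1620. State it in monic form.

t+9

By polynomial division,
  2t⁴+26t³-56t²-1664t-4608 = (-t-3)(-2t³-20t²+162t+1620) + (46t²+442t+252)
  -2t³-20t²+162t+1620 = (-(1/23)t-9/529)(46t²+442t+252) + ((95472/529)t+859248/529)
  46t²+442t+252 = ((12167/47736)t+3703/23868)((95472/529)t+859248/529) + (0)
Last nonzero remainder: (95472/529)t+859248/529. Dividing through by 95472/529 gives the monic gcd t+9.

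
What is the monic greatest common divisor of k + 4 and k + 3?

1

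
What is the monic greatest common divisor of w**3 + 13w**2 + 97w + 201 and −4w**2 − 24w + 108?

1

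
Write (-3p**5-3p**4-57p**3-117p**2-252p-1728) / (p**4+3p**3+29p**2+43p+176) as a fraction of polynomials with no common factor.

(-3p**3-9p-108)/(p**2+2p+11)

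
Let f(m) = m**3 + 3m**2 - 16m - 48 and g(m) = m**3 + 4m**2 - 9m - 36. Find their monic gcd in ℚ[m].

Apply the Euclidean algorithm:
  m**3 + 3m**2 - 16m - 48 = (m**3 + 4m**2 - 9m - 36) + (-m**2 - 7m - 12)
  m**3 + 4m**2 - 9m - 36 = (-m + 3)(-m**2 - 7m - 12) + (0)
Last nonzero remainder: -m**2 - 7m - 12. Dividing through by -1 gives the monic gcd m**2 + 7m + 12.

m**2 + 7m + 12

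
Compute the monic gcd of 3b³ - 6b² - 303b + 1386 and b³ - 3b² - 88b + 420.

By polynomial division,
  3b³ - 6b² - 303b + 1386 = (3)(b³ - 3b² - 88b + 420) + (3b² - 39b + 126)
  b³ - 3b² - 88b + 420 = ((1/3)b + 10/3)(3b² - 39b + 126) + (0)
Last nonzero remainder: 3b² - 39b + 126. Dividing through by 3 gives the monic gcd b² - 13b + 42.

b² - 13b + 42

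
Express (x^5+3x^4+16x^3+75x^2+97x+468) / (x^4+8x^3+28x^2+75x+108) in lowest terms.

By polynomial division,
  x^5+3x^4+16x^3+75x^2+97x+468 = (x-5)(x^4+8x^3+28x^2+75x+108) + (28x^3+140x^2+364x+1008)
  x^4+8x^3+28x^2+75x+108 = ((1/28)x+3/28)(28x^3+140x^2+364x+1008) + (0)
Last nonzero remainder: 28x^3+140x^2+364x+1008. Dividing through by 28 gives the monic gcd x^3+5x^2+13x+36.
Cancel x^3+5x^2+13x+36 from numerator and denominator to get the reduced form.

(x^2-2x+13)/(x+3)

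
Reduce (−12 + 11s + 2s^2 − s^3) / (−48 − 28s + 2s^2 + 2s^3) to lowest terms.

(1 − s)/(4 + 2s)

By polynomial division,
  −s^3 + 2s^2 + 11s − 12 = (−1/2)(2s^3 + 2s^2 − 28s − 48) + (3s^2 − 3s − 36)
  2s^3 + 2s^2 − 28s − 48 = ((2/3)s + 4/3)(3s^2 − 3s − 36) + (0)
Last nonzero remainder: 3s^2 − 3s − 36. Dividing through by 3 gives the monic gcd s^2 − s − 12.
Cancel s^2 − s − 12 from numerator and denominator to get the reduced form.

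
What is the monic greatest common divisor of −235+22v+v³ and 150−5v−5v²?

Euclidean algorithm in ℚ[v]:
  v³+22v−235 = (−(1/5)v+1/5)(−5v²−5v+150) + (53v−265)
  −5v²−5v+150 = (−(5/53)v−30/53)(53v−265) + (0)
Last nonzero remainder: 53v−265. Dividing through by 53 gives the monic gcd v−5.

−5+v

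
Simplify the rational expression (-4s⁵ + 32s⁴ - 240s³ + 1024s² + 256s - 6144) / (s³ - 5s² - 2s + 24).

(-4s³ + 24s² - 224s + 768)/(s - 3)

Repeated division with remainder:
  -4s⁵ + 32s⁴ - 240s³ + 1024s² + 256s - 6144 = (-4s² + 12s - 188)(s³ - 5s² - 2s + 24) + (204s² - 408s - 1632)
  s³ - 5s² - 2s + 24 = ((1/204)s - 1/68)(204s² - 408s - 1632) + (0)
Last nonzero remainder: 204s² - 408s - 1632. Dividing through by 204 gives the monic gcd s² - 2s - 8.
Cancel s² - 2s - 8 from numerator and denominator to get the reduced form.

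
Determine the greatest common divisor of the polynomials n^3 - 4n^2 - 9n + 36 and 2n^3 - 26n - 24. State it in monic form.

Euclidean algorithm in ℚ[n]:
  n^3 - 4n^2 - 9n + 36 = (1/2)(2n^3 - 26n - 24) + (-4n^2 + 4n + 48)
  2n^3 - 26n - 24 = (-(1/2)n - 1/2)(-4n^2 + 4n + 48) + (0)
Last nonzero remainder: -4n^2 + 4n + 48. Dividing through by -4 gives the monic gcd n^2 - n - 12.

n^2 - n - 12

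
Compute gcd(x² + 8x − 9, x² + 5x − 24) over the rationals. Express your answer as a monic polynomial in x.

1

Euclidean algorithm in ℚ[x]:
  x² + 8x − 9 = (x² + 5x − 24) + (3x + 15)
  x² + 5x − 24 = ((1/3)x)(3x + 15) + (−24)
  3x + 15 = (−(1/8)x − 5/8)(−24) + (0)
The last nonzero remainder is the constant −24, so the polynomials are coprime and gcd = 1.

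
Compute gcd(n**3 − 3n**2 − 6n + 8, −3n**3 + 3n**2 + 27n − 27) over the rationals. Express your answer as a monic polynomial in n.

n − 1

Euclidean algorithm in ℚ[n]:
  n**3 − 3n**2 − 6n + 8 = (−1/3)(−3n**3 + 3n**2 + 27n − 27) + (−2n**2 + 3n − 1)
  −3n**3 + 3n**2 + 27n − 27 = ((3/2)n + 3/4)(−2n**2 + 3n − 1) + ((105/4)n − 105/4)
  −2n**2 + 3n − 1 = (−(8/105)n + 4/105)((105/4)n − 105/4) + (0)
Last nonzero remainder: (105/4)n − 105/4. Dividing through by 105/4 gives the monic gcd n − 1.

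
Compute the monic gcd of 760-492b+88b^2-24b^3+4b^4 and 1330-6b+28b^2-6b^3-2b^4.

-95+14b-4b^2+b^3

Euclidean algorithm in ℚ[b]:
  4b^4-24b^3+88b^2-492b+760 = (-2)(-2b^4-6b^3+28b^2-6b+1330) + (-36b^3+144b^2-504b+3420)
  -2b^4-6b^3+28b^2-6b+1330 = ((1/18)b+7/18)(-36b^3+144b^2-504b+3420) + (0)
Last nonzero remainder: -36b^3+144b^2-504b+3420. Dividing through by -36 gives the monic gcd b^3-4b^2+14b-95.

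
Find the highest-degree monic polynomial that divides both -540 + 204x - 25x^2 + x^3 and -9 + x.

-9 + x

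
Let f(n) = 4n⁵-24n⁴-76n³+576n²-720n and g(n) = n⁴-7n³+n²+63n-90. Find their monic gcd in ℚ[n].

n²-5n+6

Apply the Euclidean algorithm:
  4n⁵-24n⁴-76n³+576n²-720n = (4n+4)(n⁴-7n³+n²+63n-90) + (-52n³+320n²-612n+360)
  n⁴-7n³+n²+63n-90 = (-(1/52)n+11/676)(-52n³+320n²-612n+360) + (-(2700/169)n²+(13500/169)n-16200/169)
  -52n³+320n²-612n+360 = ((2197/675)n-169/45)(-(2700/169)n²+(13500/169)n-16200/169) + (0)
Last nonzero remainder: -(2700/169)n²+(13500/169)n-16200/169. Dividing through by -2700/169 gives the monic gcd n²-5n+6.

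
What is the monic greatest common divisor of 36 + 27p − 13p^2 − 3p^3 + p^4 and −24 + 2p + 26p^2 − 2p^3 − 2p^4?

−3 − 2p + p^2

Repeated division with remainder:
  p^4 − 3p^3 − 13p^2 + 27p + 36 = (−1/2)(−2p^4 − 2p^3 + 26p^2 + 2p − 24) + (−4p^3 + 28p + 24)
  −2p^4 − 2p^3 + 26p^2 + 2p − 24 = ((1/2)p + 1/2)(−4p^3 + 28p + 24) + (12p^2 − 24p − 36)
  −4p^3 + 28p + 24 = (−(1/3)p − 2/3)(12p^2 − 24p − 36) + (0)
Last nonzero remainder: 12p^2 − 24p − 36. Dividing through by 12 gives the monic gcd p^2 − 2p − 3.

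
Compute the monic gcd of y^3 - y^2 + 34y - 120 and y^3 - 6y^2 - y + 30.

y - 3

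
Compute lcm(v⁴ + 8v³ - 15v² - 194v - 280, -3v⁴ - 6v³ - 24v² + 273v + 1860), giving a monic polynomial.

v⁶ + 11v⁵ + 40v⁴ + 9v³ - 1327v² - 6854v - 8680

Euclidean algorithm in ℚ[v]:
  v⁴ + 8v³ - 15v² - 194v - 280 = (-1/3)(-3v⁴ - 6v³ - 24v² + 273v + 1860) + (6v³ - 23v² - 103v + 340)
  -3v⁴ - 6v³ - 24v² + 273v + 1860 = (-(1/2)v - 35/12)(6v³ - 23v² - 103v + 340) + (-(1711/12)v² + (1711/12)v + 8555/3)
  6v³ - 23v² - 103v + 340 = (-(72/1711)v + 204/1711)(-(1711/12)v² + (1711/12)v + 8555/3) + (0)
Last nonzero remainder: -(1711/12)v² + (1711/12)v + 8555/3. Dividing through by -1711/12 gives the monic gcd v² - v - 20.
Then lcm(f, g) = f·g / gcd(f, g); expanding and making the result monic gives the answer.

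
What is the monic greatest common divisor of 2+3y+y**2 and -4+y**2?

2+y

Repeated division with remainder:
  y**2+3y+2 = (y**2-4) + (3y+6)
  y**2-4 = ((1/3)y-2/3)(3y+6) + (0)
Last nonzero remainder: 3y+6. Dividing through by 3 gives the monic gcd y+2.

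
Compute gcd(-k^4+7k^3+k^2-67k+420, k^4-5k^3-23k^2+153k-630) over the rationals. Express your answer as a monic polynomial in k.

k^3-11k^2+43k-105

By polynomial division,
  -k^4+7k^3+k^2-67k+420 = (-1)(k^4-5k^3-23k^2+153k-630) + (2k^3-22k^2+86k-210)
  k^4-5k^3-23k^2+153k-630 = ((1/2)k+3)(2k^3-22k^2+86k-210) + (0)
Last nonzero remainder: 2k^3-22k^2+86k-210. Dividing through by 2 gives the monic gcd k^3-11k^2+43k-105.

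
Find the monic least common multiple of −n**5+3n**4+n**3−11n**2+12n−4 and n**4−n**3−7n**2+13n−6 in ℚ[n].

Repeated division with remainder:
  −n**5+3n**4+n**3−11n**2+12n−4 = (−n+2)(n**4−n**3−7n**2+13n−6) + (−4n**3+16n**2−20n+8)
  n**4−n**3−7n**2+13n−6 = (−(1/4)n−3/4)(−4n**3+16n**2−20n+8) + (0)
Last nonzero remainder: −4n**3+16n**2−20n+8. Dividing through by −4 gives the monic gcd n**3−4n**2+5n−2.
Then lcm(f, g) = f·g / gcd(f, g); expanding and making the result monic gives the answer.

n**6−10n**4+8n**3+21n**2−32n+12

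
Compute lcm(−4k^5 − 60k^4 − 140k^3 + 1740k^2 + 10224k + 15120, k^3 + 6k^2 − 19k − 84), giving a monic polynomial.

Euclidean algorithm in ℚ[k]:
  −4k^5 − 60k^4 − 140k^3 + 1740k^2 + 10224k + 15120 = (−4k^2 − 36k)(k^3 + 6k^2 − 19k − 84) + (720k^2 + 7200k + 15120)
  k^3 + 6k^2 − 19k − 84 = ((1/720)k − 1/180)(720k^2 + 7200k + 15120) + (0)
Last nonzero remainder: 720k^2 + 7200k + 15120. Dividing through by 720 gives the monic gcd k^2 + 10k + 21.
Then lcm(f, g) = f·g / gcd(f, g); expanding and making the result monic gives the answer.

k^6 + 11k^5 − 25k^4 − 575k^3 − 816k^2 + 6444k + 15120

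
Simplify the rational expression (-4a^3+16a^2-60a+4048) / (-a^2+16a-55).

Repeated division with remainder:
  -4a^3+16a^2-60a+4048 = (4a+48)(-a^2+16a-55) + (-608a+6688)
  -a^2+16a-55 = ((1/608)a-5/608)(-608a+6688) + (0)
Last nonzero remainder: -608a+6688. Dividing through by -608 gives the monic gcd a-11.
Cancel a-11 from numerator and denominator to get the reduced form.

(4a^2+28a+368)/(a-5)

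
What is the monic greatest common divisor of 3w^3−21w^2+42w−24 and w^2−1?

w−1

Apply the Euclidean algorithm:
  3w^3−21w^2+42w−24 = (3w−21)(w^2−1) + (45w−45)
  w^2−1 = ((1/45)w+1/45)(45w−45) + (0)
Last nonzero remainder: 45w−45. Dividing through by 45 gives the monic gcd w−1.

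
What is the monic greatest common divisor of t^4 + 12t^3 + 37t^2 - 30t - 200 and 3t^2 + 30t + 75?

t^2 + 10t + 25

Apply the Euclidean algorithm:
  t^4 + 12t^3 + 37t^2 - 30t - 200 = ((1/3)t^2 + (2/3)t - 8/3)(3t^2 + 30t + 75) + (0)
Last nonzero remainder: 3t^2 + 30t + 75. Dividing through by 3 gives the monic gcd t^2 + 10t + 25.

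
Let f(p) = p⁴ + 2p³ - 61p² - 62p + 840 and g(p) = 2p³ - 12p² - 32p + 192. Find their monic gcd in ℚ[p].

Euclidean algorithm in ℚ[p]:
  p⁴ + 2p³ - 61p² - 62p + 840 = ((1/2)p + 4)(2p³ - 12p² - 32p + 192) + (3p² - 30p + 72)
  2p³ - 12p² - 32p + 192 = ((2/3)p + 8/3)(3p² - 30p + 72) + (0)
Last nonzero remainder: 3p² - 30p + 72. Dividing through by 3 gives the monic gcd p² - 10p + 24.

p² - 10p + 24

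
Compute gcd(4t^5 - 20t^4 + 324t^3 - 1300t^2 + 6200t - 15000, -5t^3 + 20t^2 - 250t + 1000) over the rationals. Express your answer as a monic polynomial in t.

t^2 + 50

By polynomial division,
  4t^5 - 20t^4 + 324t^3 - 1300t^2 + 6200t - 15000 = (-(4/5)t^2 + (4/5)t - 108/5)(-5t^3 + 20t^2 - 250t + 1000) + (132t^2 + 6600)
  -5t^3 + 20t^2 - 250t + 1000 = (-(5/132)t + 5/33)(132t^2 + 6600) + (0)
Last nonzero remainder: 132t^2 + 6600. Dividing through by 132 gives the monic gcd t^2 + 50.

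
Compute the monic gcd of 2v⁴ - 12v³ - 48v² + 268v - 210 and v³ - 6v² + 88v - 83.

Euclidean algorithm in ℚ[v]:
  2v⁴ - 12v³ - 48v² + 268v - 210 = (2v)(v³ - 6v² + 88v - 83) + (-224v² + 434v - 210)
  v³ - 6v² + 88v - 83 = (-(1/224)v + 65/3584)(-224v² + 434v - 210) + ((20273/256)v - 20273/256)
  -224v² + 434v - 210 = (-(57344/20273)v + 53760/20273)((20273/256)v - 20273/256) + (0)
Last nonzero remainder: (20273/256)v - 20273/256. Dividing through by 20273/256 gives the monic gcd v - 1.

v - 1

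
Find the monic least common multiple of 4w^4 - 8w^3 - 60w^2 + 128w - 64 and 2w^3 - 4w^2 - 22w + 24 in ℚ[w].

Apply the Euclidean algorithm:
  4w^4 - 8w^3 - 60w^2 + 128w - 64 = (2w)(2w^3 - 4w^2 - 22w + 24) + (-16w^2 + 80w - 64)
  2w^3 - 4w^2 - 22w + 24 = (-(1/8)w - 3/8)(-16w^2 + 80w - 64) + (0)
Last nonzero remainder: -16w^2 + 80w - 64. Dividing through by -16 gives the monic gcd w^2 - 5w + 4.
Then lcm(f, g) = f·g / gcd(f, g); expanding and making the result monic gives the answer.

w^5 + w^4 - 21w^3 - 13w^2 + 80w - 48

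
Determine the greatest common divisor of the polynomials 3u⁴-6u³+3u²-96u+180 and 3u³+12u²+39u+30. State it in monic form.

Apply the Euclidean algorithm:
  3u⁴-6u³+3u²-96u+180 = (u-6)(3u³+12u²+39u+30) + (36u²+108u+360)
  3u³+12u²+39u+30 = ((1/12)u+1/12)(36u²+108u+360) + (0)
Last nonzero remainder: 36u²+108u+360. Dividing through by 36 gives the monic gcd u²+3u+10.

u²+3u+10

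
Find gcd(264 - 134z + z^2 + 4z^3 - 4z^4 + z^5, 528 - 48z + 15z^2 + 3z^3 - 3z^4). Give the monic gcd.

-44 + 15z - 5z^2 + z^3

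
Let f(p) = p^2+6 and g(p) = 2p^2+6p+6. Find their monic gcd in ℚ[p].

Apply the Euclidean algorithm:
  p^2+6 = (1/2)(2p^2+6p+6) + (-3p+3)
  2p^2+6p+6 = (-(2/3)p-8/3)(-3p+3) + (14)
  -3p+3 = (-(3/14)p+3/14)(14) + (0)
The last nonzero remainder is the constant 14, so the polynomials are coprime and gcd = 1.

1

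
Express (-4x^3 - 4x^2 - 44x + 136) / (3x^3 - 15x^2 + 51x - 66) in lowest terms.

(-4x^2 - 12x - 68)/(3x^2 - 9x + 33)

Apply the Euclidean algorithm:
  -4x^3 - 4x^2 - 44x + 136 = (-4/3)(3x^3 - 15x^2 + 51x - 66) + (-24x^2 + 24x + 48)
  3x^3 - 15x^2 + 51x - 66 = (-(1/8)x + 1/2)(-24x^2 + 24x + 48) + (45x - 90)
  -24x^2 + 24x + 48 = (-(8/15)x - 8/15)(45x - 90) + (0)
Last nonzero remainder: 45x - 90. Dividing through by 45 gives the monic gcd x - 2.
Cancel x - 2 from numerator and denominator to get the reduced form.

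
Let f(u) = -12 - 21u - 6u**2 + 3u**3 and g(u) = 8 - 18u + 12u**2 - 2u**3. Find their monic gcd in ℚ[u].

-4 + u

Repeated division with remainder:
  3u**3 - 6u**2 - 21u - 12 = (-3/2)(-2u**3 + 12u**2 - 18u + 8) + (12u**2 - 48u)
  -2u**3 + 12u**2 - 18u + 8 = (-(1/6)u + 1/3)(12u**2 - 48u) + (-2u + 8)
  12u**2 - 48u = (-6u)(-2u + 8) + (0)
Last nonzero remainder: -2u + 8. Dividing through by -2 gives the monic gcd u - 4.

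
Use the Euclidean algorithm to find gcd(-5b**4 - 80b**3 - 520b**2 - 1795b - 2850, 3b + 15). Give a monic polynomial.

b + 5

By polynomial division,
  -5b**4 - 80b**3 - 520b**2 - 1795b - 2850 = (-(5/3)b**3 - (55/3)b**2 - (245/3)b - 190)(3b + 15) + (0)
Last nonzero remainder: 3b + 15. Dividing through by 3 gives the monic gcd b + 5.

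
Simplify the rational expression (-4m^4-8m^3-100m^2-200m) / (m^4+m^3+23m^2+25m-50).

(-4m)/(m-1)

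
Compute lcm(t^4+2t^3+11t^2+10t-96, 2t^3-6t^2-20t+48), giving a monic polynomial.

t^5-2t^4+3t^3-34t^2-136t+384

Euclidean algorithm in ℚ[t]:
  t^4+2t^3+11t^2+10t-96 = ((1/2)t+5/2)(2t^3-6t^2-20t+48) + (36t^2+36t-216)
  2t^3-6t^2-20t+48 = ((1/18)t-2/9)(36t^2+36t-216) + (0)
Last nonzero remainder: 36t^2+36t-216. Dividing through by 36 gives the monic gcd t^2+t-6.
Then lcm(f, g) = f·g / gcd(f, g); expanding and making the result monic gives the answer.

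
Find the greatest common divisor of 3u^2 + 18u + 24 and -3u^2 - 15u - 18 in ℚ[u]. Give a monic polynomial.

Repeated division with remainder:
  3u^2 + 18u + 24 = (-1)(-3u^2 - 15u - 18) + (3u + 6)
  -3u^2 - 15u - 18 = (-u - 3)(3u + 6) + (0)
Last nonzero remainder: 3u + 6. Dividing through by 3 gives the monic gcd u + 2.

u + 2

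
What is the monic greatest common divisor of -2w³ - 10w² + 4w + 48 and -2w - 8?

w + 4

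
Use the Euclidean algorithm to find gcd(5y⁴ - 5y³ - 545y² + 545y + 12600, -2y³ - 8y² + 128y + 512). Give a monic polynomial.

y - 8

Euclidean algorithm in ℚ[y]:
  5y⁴ - 5y³ - 545y² + 545y + 12600 = (-(5/2)y + 25/2)(-2y³ - 8y² + 128y + 512) + (-125y² + 225y + 6200)
  -2y³ - 8y² + 128y + 512 = ((2/125)y + 58/625)(-125y² + 225y + 6200) + ((198/25)y - 1584/25)
  -125y² + 225y + 6200 = (-(3125/198)y - 19375/198)((198/25)y - 1584/25) + (0)
Last nonzero remainder: (198/25)y - 1584/25. Dividing through by 198/25 gives the monic gcd y - 8.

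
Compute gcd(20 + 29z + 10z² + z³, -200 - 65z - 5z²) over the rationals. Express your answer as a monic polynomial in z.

5 + z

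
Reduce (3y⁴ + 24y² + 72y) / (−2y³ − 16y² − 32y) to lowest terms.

Apply the Euclidean algorithm:
  3y⁴ + 24y² + 72y = (−(3/2)y + 12)(−2y³ − 16y² − 32y) + (168y² + 456y)
  −2y³ − 16y² − 32y = (−(1/84)y − 37/588)(168y² + 456y) + (−(162/49)y)
  168y² + 456y = (−(1372/27)y − 3724/27)(−(162/49)y) + (0)
Last nonzero remainder: −(162/49)y. Dividing through by −162/49 gives the monic gcd y.
Cancel y from numerator and denominator to get the reduced form.

(−3y³ − 24y − 72)/(2y² + 16y + 32)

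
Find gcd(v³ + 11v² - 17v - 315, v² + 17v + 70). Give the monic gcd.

v + 7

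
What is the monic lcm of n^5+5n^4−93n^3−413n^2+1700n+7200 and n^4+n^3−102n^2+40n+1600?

Euclidean algorithm in ℚ[n]:
  n^5+5n^4−93n^3−413n^2+1700n+7200 = (n+4)(n^4+n^3−102n^2+40n+1600) + (5n^3−45n^2−60n+800)
  n^4+n^3−102n^2+40n+1600 = ((1/5)n+2)(5n^3−45n^2−60n+800) + (0)
Last nonzero remainder: 5n^3−45n^2−60n+800. Dividing through by 5 gives the monic gcd n^3−9n^2−12n+160.
Then lcm(f, g) = f·g / gcd(f, g); expanding and making the result monic gives the answer.

n^6+15n^5−43n^4−1343n^3−2430n^2+24200n+72000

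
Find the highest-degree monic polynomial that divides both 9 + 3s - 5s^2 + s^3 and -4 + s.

1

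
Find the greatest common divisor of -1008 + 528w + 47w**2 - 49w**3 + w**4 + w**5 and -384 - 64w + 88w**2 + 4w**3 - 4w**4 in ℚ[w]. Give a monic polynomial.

Repeated division with remainder:
  w**5 + w**4 - 49w**3 + 47w**2 + 528w - 1008 = (-(1/4)w - 1/2)(-4w**4 + 4w**3 + 88w**2 - 64w - 384) + (-25w**3 + 75w**2 + 400w - 1200)
  -4w**4 + 4w**3 + 88w**2 - 64w - 384 = ((4/25)w + 8/25)(-25w**3 + 75w**2 + 400w - 1200) + (0)
Last nonzero remainder: -25w**3 + 75w**2 + 400w - 1200. Dividing through by -25 gives the monic gcd w**3 - 3w**2 - 16w + 48.

48 - 16w - 3w**2 + w**3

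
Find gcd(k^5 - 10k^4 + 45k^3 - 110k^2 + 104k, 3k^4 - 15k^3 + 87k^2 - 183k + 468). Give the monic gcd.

k^2 - 4k + 13

Euclidean algorithm in ℚ[k]:
  k^5 - 10k^4 + 45k^3 - 110k^2 + 104k = ((1/3)k - 5/3)(3k^4 - 15k^3 + 87k^2 - 183k + 468) + (-9k^3 + 96k^2 - 357k + 780)
  3k^4 - 15k^3 + 87k^2 - 183k + 468 = (-(1/3)k - 17/9)(-9k^3 + 96k^2 - 357k + 780) + ((448/3)k^2 - (1792/3)k + 5824/3)
  -9k^3 + 96k^2 - 357k + 780 = (-(27/448)k + 45/112)((448/3)k^2 - (1792/3)k + 5824/3) + (0)
Last nonzero remainder: (448/3)k^2 - (1792/3)k + 5824/3. Dividing through by 448/3 gives the monic gcd k^2 - 4k + 13.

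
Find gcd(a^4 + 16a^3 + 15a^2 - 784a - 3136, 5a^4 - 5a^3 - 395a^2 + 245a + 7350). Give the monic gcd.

a^2 - 49

Apply the Euclidean algorithm:
  a^4 + 16a^3 + 15a^2 - 784a - 3136 = (1/5)(5a^4 - 5a^3 - 395a^2 + 245a + 7350) + (17a^3 + 94a^2 - 833a - 4606)
  5a^4 - 5a^3 - 395a^2 + 245a + 7350 = ((5/17)a - 555/289)(17a^3 + 94a^2 - 833a - 4606) + ((8820/289)a^2 - 432180/289)
  17a^3 + 94a^2 - 833a - 4606 = ((4913/8820)a + 13583/4410)((8820/289)a^2 - 432180/289) + (0)
Last nonzero remainder: (8820/289)a^2 - 432180/289. Dividing through by 8820/289 gives the monic gcd a^2 - 49.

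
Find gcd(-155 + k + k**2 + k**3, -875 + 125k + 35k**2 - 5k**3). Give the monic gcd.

-5 + k

By polynomial division,
  k**3 + k**2 + k - 155 = (-1/5)(-5k**3 + 35k**2 + 125k - 875) + (8k**2 + 26k - 330)
  -5k**3 + 35k**2 + 125k - 875 = (-(5/8)k + 205/32)(8k**2 + 26k - 330) + (-(3965/16)k + 19825/16)
  8k**2 + 26k - 330 = (-(128/3965)k - 1056/3965)(-(3965/16)k + 19825/16) + (0)
Last nonzero remainder: -(3965/16)k + 19825/16. Dividing through by -3965/16 gives the monic gcd k - 5.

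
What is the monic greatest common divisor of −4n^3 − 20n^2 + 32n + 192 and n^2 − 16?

n + 4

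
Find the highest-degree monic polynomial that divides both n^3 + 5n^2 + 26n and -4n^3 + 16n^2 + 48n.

n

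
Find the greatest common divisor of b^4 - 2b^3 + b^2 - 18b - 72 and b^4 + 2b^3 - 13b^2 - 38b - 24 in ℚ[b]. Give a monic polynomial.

Repeated division with remainder:
  b^4 - 2b^3 + b^2 - 18b - 72 = (b^4 + 2b^3 - 13b^2 - 38b - 24) + (-4b^3 + 14b^2 + 20b - 48)
  b^4 + 2b^3 - 13b^2 - 38b - 24 = (-(1/4)b - 11/8)(-4b^3 + 14b^2 + 20b - 48) + ((45/4)b^2 - (45/2)b - 90)
  -4b^3 + 14b^2 + 20b - 48 = (-(16/45)b + 8/15)((45/4)b^2 - (45/2)b - 90) + (0)
Last nonzero remainder: (45/4)b^2 - (45/2)b - 90. Dividing through by 45/4 gives the monic gcd b^2 - 2b - 8.

b^2 - 2b - 8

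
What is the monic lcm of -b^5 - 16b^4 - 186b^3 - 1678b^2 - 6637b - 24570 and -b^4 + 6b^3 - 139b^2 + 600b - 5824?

b^7 + 8b^6 + 122b^5 + 1214b^4 + 5117b^3 + 78866b^2 + 228208b + 1572480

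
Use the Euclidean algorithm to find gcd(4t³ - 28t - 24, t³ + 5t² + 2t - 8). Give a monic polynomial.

t + 2

Repeated division with remainder:
  4t³ - 28t - 24 = (4)(t³ + 5t² + 2t - 8) + (-20t² - 36t + 8)
  t³ + 5t² + 2t - 8 = (-(1/20)t - 4/25)(-20t² - 36t + 8) + (-(84/25)t - 168/25)
  -20t² - 36t + 8 = ((125/21)t - 25/21)(-(84/25)t - 168/25) + (0)
Last nonzero remainder: -(84/25)t - 168/25. Dividing through by -84/25 gives the monic gcd t + 2.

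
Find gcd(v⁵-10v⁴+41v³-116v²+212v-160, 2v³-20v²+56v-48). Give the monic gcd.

v²-4v+4

Euclidean algorithm in ℚ[v]:
  v⁵-10v⁴+41v³-116v²+212v-160 = ((1/2)v²+13/2)(2v³-20v²+56v-48) + (38v²-152v+152)
  2v³-20v²+56v-48 = ((1/19)v-6/19)(38v²-152v+152) + (0)
Last nonzero remainder: 38v²-152v+152. Dividing through by 38 gives the monic gcd v²-4v+4.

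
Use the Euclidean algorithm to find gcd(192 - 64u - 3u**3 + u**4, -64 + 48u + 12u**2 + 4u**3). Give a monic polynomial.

16 + 4u + u**2

Repeated division with remainder:
  u**4 - 3u**3 - 64u + 192 = ((1/4)u - 3/2)(4u**3 + 12u**2 + 48u - 64) + (6u**2 + 24u + 96)
  4u**3 + 12u**2 + 48u - 64 = ((2/3)u - 2/3)(6u**2 + 24u + 96) + (0)
Last nonzero remainder: 6u**2 + 24u + 96. Dividing through by 6 gives the monic gcd u**2 + 4u + 16.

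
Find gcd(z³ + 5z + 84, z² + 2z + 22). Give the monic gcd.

1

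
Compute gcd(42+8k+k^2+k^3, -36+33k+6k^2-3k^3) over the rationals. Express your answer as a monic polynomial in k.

Euclidean algorithm in ℚ[k]:
  k^3+k^2+8k+42 = (-1/3)(-3k^3+6k^2+33k-36) + (3k^2+19k+30)
  -3k^3+6k^2+33k-36 = (-k+25/3)(3k^2+19k+30) + (-(286/3)k-286)
  3k^2+19k+30 = (-(9/286)k-15/143)(-(286/3)k-286) + (0)
Last nonzero remainder: -(286/3)k-286. Dividing through by -286/3 gives the monic gcd k+3.

3+k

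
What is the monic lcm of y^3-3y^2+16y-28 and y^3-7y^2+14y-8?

By polynomial division,
  y^3-3y^2+16y-28 = (y^3-7y^2+14y-8) + (4y^2+2y-20)
  y^3-7y^2+14y-8 = ((1/4)y-15/8)(4y^2+2y-20) + ((91/4)y-91/2)
  4y^2+2y-20 = ((16/91)y+40/91)((91/4)y-91/2) + (0)
Last nonzero remainder: (91/4)y-91/2. Dividing through by 91/4 gives the monic gcd y-2.
Then lcm(f, g) = f·g / gcd(f, g); expanding and making the result monic gives the answer.

y^5-8y^4+35y^3-120y^2+204y-112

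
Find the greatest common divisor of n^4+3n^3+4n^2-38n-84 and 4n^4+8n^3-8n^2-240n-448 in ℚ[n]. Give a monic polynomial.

n^3+6n^2+22n+28

Euclidean algorithm in ℚ[n]:
  n^4+3n^3+4n^2-38n-84 = (1/4)(4n^4+8n^3-8n^2-240n-448) + (n^3+6n^2+22n+28)
  4n^4+8n^3-8n^2-240n-448 = (4n-16)(n^3+6n^2+22n+28) + (0)
The last nonzero remainder n^3+6n^2+22n+28 is already monic.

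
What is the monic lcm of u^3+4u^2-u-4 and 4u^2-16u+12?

u^4+u^3-13u^2-u+12

Apply the Euclidean algorithm:
  u^3+4u^2-u-4 = ((1/4)u+2)(4u^2-16u+12) + (28u-28)
  4u^2-16u+12 = ((1/7)u-3/7)(28u-28) + (0)
Last nonzero remainder: 28u-28. Dividing through by 28 gives the monic gcd u-1.
Then lcm(f, g) = f·g / gcd(f, g); expanding and making the result monic gives the answer.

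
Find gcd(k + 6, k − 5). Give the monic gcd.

1

Euclidean algorithm in ℚ[k]:
  k + 6 = (k − 5) + (11)
  k − 5 = ((1/11)k − 5/11)(11) + (0)
The last nonzero remainder is the constant 11, so the polynomials are coprime and gcd = 1.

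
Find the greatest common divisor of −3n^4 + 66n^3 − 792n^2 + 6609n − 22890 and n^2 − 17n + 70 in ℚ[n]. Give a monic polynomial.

Apply the Euclidean algorithm:
  −3n^4 + 66n^3 − 792n^2 + 6609n − 22890 = (−3n^2 + 15n − 327)(n^2 − 17n + 70) + (0)
The last nonzero remainder n^2 − 17n + 70 is already monic.

n^2 − 17n + 70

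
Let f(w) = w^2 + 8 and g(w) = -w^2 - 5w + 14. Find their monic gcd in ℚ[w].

1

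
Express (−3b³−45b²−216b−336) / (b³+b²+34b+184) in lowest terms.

(−3b²−33b−84)/(b²−3b+46)

Euclidean algorithm in ℚ[b]:
  −3b³−45b²−216b−336 = (−3)(b³+b²+34b+184) + (−42b²−114b+216)
  b³+b²+34b+184 = (−(1/42)b+2/49)(−42b²−114b+216) + ((2146/49)b+8584/49)
  −42b²−114b+216 = (−(1029/1073)b+1323/1073)((2146/49)b+8584/49) + (0)
Last nonzero remainder: (2146/49)b+8584/49. Dividing through by 2146/49 gives the monic gcd b+4.
Cancel b+4 from numerator and denominator to get the reduced form.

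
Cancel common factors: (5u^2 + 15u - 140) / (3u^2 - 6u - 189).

(5u - 20)/(3u - 27)

Repeated division with remainder:
  5u^2 + 15u - 140 = (5/3)(3u^2 - 6u - 189) + (25u + 175)
  3u^2 - 6u - 189 = ((3/25)u - 27/25)(25u + 175) + (0)
Last nonzero remainder: 25u + 175. Dividing through by 25 gives the monic gcd u + 7.
Cancel u + 7 from numerator and denominator to get the reduced form.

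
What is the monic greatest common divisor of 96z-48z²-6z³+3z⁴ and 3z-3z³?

Apply the Euclidean algorithm:
  3z⁴-6z³-48z²+96z = (-z+2)(-3z³+3z) + (-45z²+90z)
  -3z³+3z = ((1/15)z+2/15)(-45z²+90z) + (-9z)
  -45z²+90z = (5z-10)(-9z) + (0)
Last nonzero remainder: -9z. Dividing through by -9 gives the monic gcd z.

z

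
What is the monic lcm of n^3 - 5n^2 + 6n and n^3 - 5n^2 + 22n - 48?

n^5 - 7n^4 + 32n^3 - 92n^2 + 96n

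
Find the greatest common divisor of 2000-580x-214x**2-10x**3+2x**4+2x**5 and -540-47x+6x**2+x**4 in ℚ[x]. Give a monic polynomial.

Repeated division with remainder:
  2x**5+2x**4-10x**3-214x**2-580x+2000 = (2x+2)(x**4+6x**2-47x-540) + (-22x**3-132x**2+594x+3080)
  x**4+6x**2-47x-540 = (-(1/22)x+3/11)(-22x**3-132x**2+594x+3080) + (69x**2-69x-1380)
  -22x**3-132x**2+594x+3080 = (-(22/69)x-154/69)(69x**2-69x-1380) + (0)
Last nonzero remainder: 69x**2-69x-1380. Dividing through by 69 gives the monic gcd x**2-x-20.

-20-x+x**2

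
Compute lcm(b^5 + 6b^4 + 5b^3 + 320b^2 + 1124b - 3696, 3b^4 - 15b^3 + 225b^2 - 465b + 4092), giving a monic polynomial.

By polynomial division,
  b^5 + 6b^4 + 5b^3 + 320b^2 + 1124b - 3696 = ((1/3)b + 11/3)(3b^4 - 15b^3 + 225b^2 - 465b + 4092) + (-15b^3 - 350b^2 + 1465b - 18700)
  3b^4 - 15b^3 + 225b^2 - 465b + 4092 = (-(1/5)b + 17/3)(-15b^3 - 350b^2 + 1465b - 18700) + ((7504/3)b^2 - (37520/3)b + 330176/3)
  -15b^3 - 350b^2 + 1465b - 18700 = (-(45/7504)b - 1275/7504)((7504/3)b^2 - (37520/3)b + 330176/3) + (0)
Last nonzero remainder: (7504/3)b^2 - (37520/3)b + 330176/3. Dividing through by 7504/3 gives the monic gcd b^2 - 5b + 44.
Then lcm(f, g) = f·g / gcd(f, g); expanding and making the result monic gives the answer.

b^7 + 6b^6 + 36b^5 + 506b^4 + 1279b^3 + 6224b^2 + 34844b - 114576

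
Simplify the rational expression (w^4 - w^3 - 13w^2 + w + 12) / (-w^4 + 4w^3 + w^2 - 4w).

Repeated division with remainder:
  w^4 - w^3 - 13w^2 + w + 12 = (-1)(-w^4 + 4w^3 + w^2 - 4w) + (3w^3 - 12w^2 - 3w + 12)
  -w^4 + 4w^3 + w^2 - 4w = (-(1/3)w)(3w^3 - 12w^2 - 3w + 12) + (0)
Last nonzero remainder: 3w^3 - 12w^2 - 3w + 12. Dividing through by 3 gives the monic gcd w^3 - 4w^2 - w + 4.
Cancel w^3 - 4w^2 - w + 4 from numerator and denominator to get the reduced form.

(-w - 3)/(w)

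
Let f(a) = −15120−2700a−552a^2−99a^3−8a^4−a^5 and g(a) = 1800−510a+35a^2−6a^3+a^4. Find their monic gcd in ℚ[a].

60+5a+a^2

Euclidean algorithm in ℚ[a]:
  −a^5−8a^4−99a^3−552a^2−2700a−15120 = (−a−14)(a^4−6a^3+35a^2−510a+1800) + (−148a^3−572a^2−8040a+10080)
  a^4−6a^3+35a^2−510a+1800 = (−(1/148)a+365/5476)(−148a^3−572a^2−8040a+10080) + ((25740/1369)a^2+(128700/1369)a+1544400/1369)
  −148a^3−572a^2−8040a+10080 = (−(50653/6435)a+19166/2145)((25740/1369)a^2+(128700/1369)a+1544400/1369) + (0)
Last nonzero remainder: (25740/1369)a^2+(128700/1369)a+1544400/1369. Dividing through by 25740/1369 gives the monic gcd a^2+5a+60.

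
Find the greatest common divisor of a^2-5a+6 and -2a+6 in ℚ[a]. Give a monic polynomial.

Repeated division with remainder:
  a^2-5a+6 = (-(1/2)a+1)(-2a+6) + (0)
Last nonzero remainder: -2a+6. Dividing through by -2 gives the monic gcd a-3.

a-3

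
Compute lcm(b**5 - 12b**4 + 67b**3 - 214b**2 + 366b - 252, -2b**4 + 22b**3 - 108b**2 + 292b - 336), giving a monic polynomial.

By polynomial division,
  b**5 - 12b**4 + 67b**3 - 214b**2 + 366b - 252 = (-(1/2)b + 1/2)(-2b**4 + 22b**3 - 108b**2 + 292b - 336) + (2b**3 - 14b**2 + 52b - 84)
  -2b**4 + 22b**3 - 108b**2 + 292b - 336 = (-b + 4)(2b**3 - 14b**2 + 52b - 84) + (0)
Last nonzero remainder: 2b**3 - 14b**2 + 52b - 84. Dividing through by 2 gives the monic gcd b**3 - 7b**2 + 26b - 42.
Then lcm(f, g) = f·g / gcd(f, g); expanding and making the result monic gives the answer.

b**6 - 16b**5 + 115b**4 - 482b**3 + 1222b**2 - 1716b + 1008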